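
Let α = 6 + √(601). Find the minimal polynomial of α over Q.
m_α(x) = x^2 - 12x - 565

From α - 6 = √(601), squaring gives (α - 6)^2 = 601, i.e. α^2 - 12α + 36 = 601, so α^2 - 12α - 565 = 0. The discriminant of x^2 - 12x - 565 is (-12)^2 - 4·(-565) = 144 + 2260 = 2404, and 4·(601) is not a perfect square in Q since 601 is squarefree and ≠ 1. Hence x^2 - 12x - 565 is irreducible over Q and is the minimal polynomial of α.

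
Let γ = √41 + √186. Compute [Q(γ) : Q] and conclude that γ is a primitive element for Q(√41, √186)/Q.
[Q(γ) : Q] = 4 (equivalently, Q(γ) = Q(√41, √186))

Obviously Q(γ) ⊆ Q(√41, √186), and [Q(√41, √186):Q] = 4 (since 41, 186 are distinct squarefree integers > 1 with 7626 not a perfect square). To show equality we compute the minimal polynomial of γ. From γ = √41 + √186: γ^2 = 41 + 2√(7626) + 186 = 227 + 2√(7626), so γ^2 - 227 = 2√(7626); squaring, (γ^2 - 227)^2 = 4·7626, i.e. γ^4 - 454γ^2 + 51529 - 30504 = 0, i.e. γ^4 - 454γ^2 + 21025 = 0. So γ is a root of x^4 - 454x^2 + 21025. This polynomial is irreducible over Q: it has no rational root (each ±√41 ± √186 is irrational), and any factorization into two quadratics over Q would force √(7626) ∈ Q (pairing opposite roots) or √41, √186 ∈ Q (other pairings), all impossible. Hence [Q(γ):Q] = 4 = [Q(√41, √186):Q], so Q(γ) = Q(√41, √186).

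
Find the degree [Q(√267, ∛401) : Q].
[Q(√267, ∛401) : Q] = 6

Let L = Q(√267, ∛401). Since Q(√267) ⊂ L and [Q(√267):Q] = 2, the tower law gives 2 | [L:Q]. Likewise Q(∛401) ⊂ L with [Q(∛401):Q] = 3 (because 401 is not a perfect cube), so 3 | [L:Q]. As gcd(2,3) = 1, [L:Q] is divisible by 6. Conversely L is generated over Q by √267 and ∛401, so [L:Q] ≤ 2·3 = 6. Therefore [Q(√267, ∛401) : Q] = 6.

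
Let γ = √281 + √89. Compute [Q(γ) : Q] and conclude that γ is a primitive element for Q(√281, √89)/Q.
[Q(γ) : Q] = 4 (equivalently, Q(γ) = Q(√281, √89))

Obviously Q(γ) ⊆ Q(√281, √89), and [Q(√281, √89):Q] = 4 (since 281, 89 are distinct squarefree integers > 1 with 25009 not a perfect square). To show equality we compute the minimal polynomial of γ. From γ = √281 + √89: γ^2 = 281 + 2√(25009) + 89 = 370 + 2√(25009), so γ^2 - 370 = 2√(25009); squaring, (γ^2 - 370)^2 = 4·25009, i.e. γ^4 - 740γ^2 + 136900 - 100036 = 0, i.e. γ^4 - 740γ^2 + 36864 = 0. So γ is a root of x^4 - 740x^2 + 36864. This polynomial is irreducible over Q: it has no rational root (each ±√281 ± √89 is irrational), and any factorization into two quadratics over Q would force √(25009) ∈ Q (pairing opposite roots) or √281, √89 ∈ Q (other pairings), all impossible. Hence [Q(γ):Q] = 4 = [Q(√281, √89):Q], so Q(γ) = Q(√281, √89).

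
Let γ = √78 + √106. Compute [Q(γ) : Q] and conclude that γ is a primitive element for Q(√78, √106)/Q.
[Q(γ) : Q] = 4 (equivalently, Q(γ) = Q(√78, √106))

Obviously Q(γ) ⊆ Q(√78, √106), and [Q(√78, √106):Q] = 4 (since 78, 106 are distinct squarefree integers > 1 with 8268 not a perfect square). To show equality we compute the minimal polynomial of γ. From γ = √78 + √106: γ^2 = 78 + 2√(8268) + 106 = 184 + 2√(8268), so γ^2 - 184 = 2√(8268); squaring, (γ^2 - 184)^2 = 4·8268, i.e. γ^4 - 368γ^2 + 33856 - 33072 = 0, i.e. γ^4 - 368γ^2 + 784 = 0. So γ is a root of x^4 - 368x^2 + 784. This polynomial is irreducible over Q: it has no rational root (each ±√78 ± √106 is irrational), and any factorization into two quadratics over Q would force √(8268) ∈ Q (pairing opposite roots) or √78, √106 ∈ Q (other pairings), all impossible. Hence [Q(γ):Q] = 4 = [Q(√78, √106):Q], so Q(γ) = Q(√78, √106).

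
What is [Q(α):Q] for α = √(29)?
[Q(α):Q] = 2

[Q(α):Q] equals the degree of the minimal polynomial of α. Here α^2 = 29 and x^2 - 29 is irreducible (d = 29 is squarefree, ≠ 1, hence not a square), so deg(m_α) = 2. Thus [Q(α):Q] = 2.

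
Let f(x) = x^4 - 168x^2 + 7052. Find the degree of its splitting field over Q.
[K : Q] = 4

Solving the quadratic in x^2: x^2 = (168 ± √(168^2 - 4·7052))/2 = (168 ± √16)/2 = (168 ± 4)/2, giving x^2 = 82 or x^2 = 86. So f(x) = (x^2 - 82)(x^2 - 86) and the roots of f are ±√82, ±√86. Hence the splitting field is K = Q(√82, √86). Since 82 and 86 are distinct squarefree integers > 1, their product 7052 is not a perfect square, so √86 ∉ Q(√82). By the tower law [K:Q] = [Q(√82,√86):Q(√82)] · [Q(√82):Q] = 2 · 2 = 4.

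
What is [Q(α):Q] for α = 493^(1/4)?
[Q(α):Q] = 4

α is a root of x^4 - 493. By Eisenstein's criterion at the prime p = 17 (which divides the constant term 493 but p^2 = 289 does not, since 493 is squarefree), x^4 - 493 is irreducible over Q. Hence [Q(α):Q] = 4.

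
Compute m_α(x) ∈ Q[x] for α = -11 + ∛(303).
m_α(x) = x^3 + 33x^2 + 363x + 1028

Set β = α + 11 = ∛(303), so β^3 = 303. Then (α + 11)^3 - 303 = 0, i.e. α is a root of g(x) = (x + 11)^3 - 303 = x^3 + 33x^2 + 363x + 1028. Since g(x) = h(x + 11) where h(x) = x^3 - 303, and h is irreducible over Q (because 303 is not a perfect cube, so h has no rational root, and a monic cubic with no rational root is irreducible), g is also irreducible (irreducibility is preserved under the substitution x → x + 11). Hence m_α(x) = x^3 + 33x^2 + 363x + 1028.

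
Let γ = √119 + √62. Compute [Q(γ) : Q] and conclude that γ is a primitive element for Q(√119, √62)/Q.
[Q(γ) : Q] = 4 (equivalently, Q(γ) = Q(√119, √62))

Obviously Q(γ) ⊆ Q(√119, √62), and [Q(√119, √62):Q] = 4 (since 119, 62 are distinct squarefree integers > 1 with 7378 not a perfect square). To show equality we compute the minimal polynomial of γ. From γ = √119 + √62: γ^2 = 119 + 2√(7378) + 62 = 181 + 2√(7378), so γ^2 - 181 = 2√(7378); squaring, (γ^2 - 181)^2 = 4·7378, i.e. γ^4 - 362γ^2 + 32761 - 29512 = 0, i.e. γ^4 - 362γ^2 + 3249 = 0. So γ is a root of x^4 - 362x^2 + 3249. This polynomial is irreducible over Q: it has no rational root (each ±√119 ± √62 is irrational), and any factorization into two quadratics over Q would force √(7378) ∈ Q (pairing opposite roots) or √119, √62 ∈ Q (other pairings), all impossible. Hence [Q(γ):Q] = 4 = [Q(√119, √62):Q], so Q(γ) = Q(√119, √62).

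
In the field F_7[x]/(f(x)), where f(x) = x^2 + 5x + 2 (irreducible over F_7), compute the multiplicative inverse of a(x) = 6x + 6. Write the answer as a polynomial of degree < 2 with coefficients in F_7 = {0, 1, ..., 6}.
a(x)^(-1) ≡ 3x + 5 (mod f(x))

Since f is irreducible over F_7, F_7[x]/(f) is a field and a(x) ≠ 0 has an inverse. Apply the extended Euclidean algorithm to f(x) and a(x) in F_7[x]: f(x) = (6x + 3)·a(x) + (5). The last nonzero remainder is the constant 5 = gcd(f, a) in F_7. Back-substituting through the division chain expresses 5 = s(x)·a(x) + t(x)·f(x) with s(x) ≡ x + 4 (mod f), so (x + 4)·a(x) ≡ 5 (mod f). Multiplying by 5^(-1) ≡ 3 in F_7 gives a(x)^(-1) ≡ 3·(x + 4) ≡ 3x + 5 (mod f). Check: (6x + 6)·(3x + 5) = 4x^2 + 6x + 2 ≡ 1 (mod x^2 + 5x + 2).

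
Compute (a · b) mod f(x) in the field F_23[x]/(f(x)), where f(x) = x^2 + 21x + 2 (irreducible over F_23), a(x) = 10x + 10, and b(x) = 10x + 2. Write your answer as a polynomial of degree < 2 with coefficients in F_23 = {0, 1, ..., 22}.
a · b ≡ 21x + 4 (mod f(x))

Multiply in F_23[x]: a(x)·b(x) = (10x + 10)·(10x + 2) = 8x^2 + 5x + 20. This has degree ≥ 2, so divide by f(x) over F_23: 8x^2 + 5x + 20 = (8)·(x^2 + 21x + 2) + (21x + 4). Hence a·b ≡ 21x + 4 (mod f). (F_23[x]/(f) is a field with 23^2 = 529 elements since f is irreducible of degree 2.)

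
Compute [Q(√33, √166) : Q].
[Q(√33, √166) : Q] = 4

[Q(√33):Q] = 2 (min poly x^2 - 33, irreducible since 33 is squarefree > 1). For the top step, suppose √166 ∈ Q(√33), say √166 = c + d√33 with c, d ∈ Q. Squaring: 166 = c^2 + 33d^2 + 2cd√33. Since √33 ∉ Q this forces 2cd = 0. If d = 0 then √166 = c ∈ Q, contradicting 166 squarefree > 1. If c = 0 then 166 = 33d^2, so 33·166 = (33d)^2 is a perfect square in Q — but 33·166 = 5478 is not a perfect square (since 33 and 166 are distinct squarefree integers). Contradiction. Hence √166 ∉ Q(√33), so x^2 - 166 stays irreducible over Q(√33) and [Q(√33, √166) : Q(√33)] = 2. By the tower law, [Q(√33, √166) : Q] = 2 · 2 = 4.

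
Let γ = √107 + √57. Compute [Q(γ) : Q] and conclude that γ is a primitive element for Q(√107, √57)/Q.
[Q(γ) : Q] = 4 (equivalently, Q(γ) = Q(√107, √57))

Obviously Q(γ) ⊆ Q(√107, √57), and [Q(√107, √57):Q] = 4 (since 107, 57 are distinct squarefree integers > 1 with 6099 not a perfect square). To show equality we compute the minimal polynomial of γ. From γ = √107 + √57: γ^2 = 107 + 2√(6099) + 57 = 164 + 2√(6099), so γ^2 - 164 = 2√(6099); squaring, (γ^2 - 164)^2 = 4·6099, i.e. γ^4 - 328γ^2 + 26896 - 24396 = 0, i.e. γ^4 - 328γ^2 + 2500 = 0. So γ is a root of x^4 - 328x^2 + 2500. This polynomial is irreducible over Q: it has no rational root (each ±√107 ± √57 is irrational), and any factorization into two quadratics over Q would force √(6099) ∈ Q (pairing opposite roots) or √107, √57 ∈ Q (other pairings), all impossible. Hence [Q(γ):Q] = 4 = [Q(√107, √57):Q], so Q(γ) = Q(√107, √57).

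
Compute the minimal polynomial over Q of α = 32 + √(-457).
m_α(x) = x^2 - 64x + 1481

From α - 32 = √(-457), squaring gives (α - 32)^2 = -457, i.e. α^2 - 64α + 1024 = -457, so α^2 - 64α + 1481 = 0. The discriminant of x^2 - 64x + 1481 is (-64)^2 - 4·(1481) = 4096 - 5924 = -1828, and 4·(-457) is not a perfect square in Q since -457 is squarefree and ≠ 1. Hence x^2 - 64x + 1481 is irreducible over Q and is the minimal polynomial of α.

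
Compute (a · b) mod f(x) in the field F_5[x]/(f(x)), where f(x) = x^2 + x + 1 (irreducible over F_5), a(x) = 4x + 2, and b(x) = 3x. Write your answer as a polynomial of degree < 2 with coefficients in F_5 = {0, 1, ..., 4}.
a · b ≡ 4x + 3 (mod f(x))

Multiply in F_5[x]: a(x)·b(x) = (4x + 2)·(3x) = 2x^2 + x. This has degree ≥ 2, so divide by f(x) over F_5: 2x^2 + x = (2)·(x^2 + x + 1) + (4x + 3). Hence a·b ≡ 4x + 3 (mod f). (F_5[x]/(f) is a field with 5^2 = 25 elements since f is irreducible of degree 2.)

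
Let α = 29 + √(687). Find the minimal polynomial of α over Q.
m_α(x) = x^2 - 58x + 154

From α - 29 = √(687), squaring gives (α - 29)^2 = 687, i.e. α^2 - 58α + 841 = 687, so α^2 - 58α + 154 = 0. The discriminant of x^2 - 58x + 154 is (-58)^2 - 4·(154) = 3364 - 616 = 2748, and 4·(687) is not a perfect square in Q since 687 is squarefree and ≠ 1. Hence x^2 - 58x + 154 is irreducible over Q and is the minimal polynomial of α.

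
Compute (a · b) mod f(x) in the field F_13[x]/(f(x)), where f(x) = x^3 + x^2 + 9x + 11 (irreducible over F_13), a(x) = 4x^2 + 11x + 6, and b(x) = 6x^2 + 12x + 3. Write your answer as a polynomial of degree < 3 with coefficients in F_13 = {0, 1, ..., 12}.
a · b ≡ 4x^2 + 6x + 3 (mod f(x))

Multiply in F_13[x]: a(x)·b(x) = (4x^2 + 11x + 6)·(6x^2 + 12x + 3) = 11x^4 + 10x^3 + 11x^2 + x + 5. This has degree ≥ 3, so divide by f(x) over F_13: 11x^4 + 10x^3 + 11x^2 + x + 5 = (11x + 12)·(x^3 + x^2 + 9x + 11) + (4x^2 + 6x + 3). Hence a·b ≡ 4x^2 + 6x + 3 (mod f). (F_13[x]/(f) is a field with 13^3 = 2197 elements since f is irreducible of degree 3.)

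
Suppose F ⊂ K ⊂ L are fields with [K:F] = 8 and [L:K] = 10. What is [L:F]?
[L:F] = 80

The tower law says that for any tower of field extensions F ⊂ K ⊂ L with finite degrees, [L:F] = [L:K] · [K:F]. Here this gives [L:F] = 10 · 8 = 80.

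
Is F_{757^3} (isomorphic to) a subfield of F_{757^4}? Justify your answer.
No: F_{757^3} is not a subfield of F_{757^4}

F_{p^m} embeds in F_{p^n} iff m | n. Here 3 ∤ 4 (since 4 = 1·3 + 1 with remainder 1 ≠ 0), so F_{757^3} is not a subfield of F_{757^4}. Equivalently: if it were, the tower law would give 3 = [F_{757^3}:F_757] dividing [F_{757^4}:F_757] = 4, contradiction.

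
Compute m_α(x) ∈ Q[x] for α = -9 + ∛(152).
m_α(x) = x^3 + 27x^2 + 243x + 577

Set β = α + 9 = ∛(152), so β^3 = 152. Then (α + 9)^3 - 152 = 0, i.e. α is a root of g(x) = (x + 9)^3 - 152 = x^3 + 27x^2 + 243x + 577. Since g(x) = h(x + 9) where h(x) = x^3 - 152, and h is irreducible over Q (because 152 is not a perfect cube, so h has no rational root, and a monic cubic with no rational root is irreducible), g is also irreducible (irreducibility is preserved under the substitution x → x + 9). Hence m_α(x) = x^3 + 27x^2 + 243x + 577.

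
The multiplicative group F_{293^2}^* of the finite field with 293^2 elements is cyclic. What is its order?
|F_{293^2}^*| = 85848

F_{293^2} has 293^2 = 85849 elements; its multiplicative group consists of all nonzero elements, so |F_{293^2}^*| = 85849 - 1 = 85848. (It is cyclic since any finite subgroup of the multiplicative group of a field is cyclic.)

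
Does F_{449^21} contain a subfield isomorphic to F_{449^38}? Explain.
No: F_{449^38} is not a subfield of F_{449^21}

F_{p^m} embeds in F_{p^n} iff m | n. Here 38 ∤ 21 (since 21 = 0·38 + 21 with remainder 21 ≠ 0), so F_{449^38} is not a subfield of F_{449^21}. Equivalently: if it were, the tower law would give 38 = [F_{449^38}:F_449] dividing [F_{449^21}:F_449] = 21, contradiction.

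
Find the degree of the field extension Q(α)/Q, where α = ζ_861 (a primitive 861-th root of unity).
[Q(α):Q] = 480

The minimal polynomial of ζ_861 over Q is the 861-th cyclotomic polynomial Φ_861(x), which is irreducible over Q and has degree φ(861) = 480. Hence [Q(α):Q] = φ(861) = 480.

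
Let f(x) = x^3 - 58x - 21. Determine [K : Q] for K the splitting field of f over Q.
[K : Q] = 6

By the rational root test, any rational root of the monic integer polynomial f(x) = x^3 - 58x - 21 must be an integer dividing the constant term -21, i.e. one of ±{1, 3, 7, 21}. Evaluating: f(1) = -78, f(-1) = 36, f(3) = -168, f(-3) = 126, f(7) = -84, f(-7) = 42, f(21) = 8022, f(-21) = -8064; none is 0, so f has no rational root and is therefore irreducible over Q (a cubic with no linear factor over a field is irreducible). For an irreducible cubic, the Galois group is A_3 or S_3 according as the discriminant disc(f) = -4a^3 - 27b^2 = -4·(-58)^3 - 27·(-21)^2 = 768541 is or is not a square in Q. Here disc(f) = 768541 is not a perfect square in Q, so the Galois group of f over Q is not contained in A_3 and must be all of S_3. The splitting field has degree |S_3| = 6 over Q, so [K : Q] = 6.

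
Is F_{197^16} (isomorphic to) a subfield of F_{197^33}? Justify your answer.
No: F_{197^16} is not a subfield of F_{197^33}

F_{p^m} embeds in F_{p^n} iff m | n. Here 16 ∤ 33 (since 33 = 2·16 + 1 with remainder 1 ≠ 0), so F_{197^16} is not a subfield of F_{197^33}. Equivalently: if it were, the tower law would give 16 = [F_{197^16}:F_197] dividing [F_{197^33}:F_197] = 33, contradiction.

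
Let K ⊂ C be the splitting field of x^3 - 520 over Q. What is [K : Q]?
[K : Q] = 6

The roots of x^3 - 520 are ∛520, ω∛520, ω^2∛520 where ω = e^(2πi/3) is a primitive cube root of unity, so K = Q(∛520, ω). Now [Q(∛520):Q] = 3 (since 520 is not a perfect cube, x^3 - 520 is irreducible) and [Q(ω):Q] = 2. Both 2 and 3 divide [K:Q], and [K:Q] ≤ 3·2 = 6, so [K:Q] = 6. (Equivalently: Q(∛520) ⊂ R but ω ∉ R, so [K : Q(∛520)] = 2.)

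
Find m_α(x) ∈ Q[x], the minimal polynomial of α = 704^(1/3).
m_α(x) = x^3 - 704

α satisfies α^3 = 704, so x^3 - 704 annihilates α. By the rational root test, a rational root p/q (in lowest terms) of x^3 - 704 would satisfy p^3 = 704 q^3, forcing q = 1 and p^3 = 704; but 704 is not a perfect cube, contradiction. A monic cubic over Q with no rational root is irreducible (any nontrivial factorization would include a linear factor). Hence x^3 - 704 is the minimal polynomial of α, and in particular [Q(α):Q] = 3.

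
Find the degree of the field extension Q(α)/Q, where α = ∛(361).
[Q(α):Q] = 3

The minimal polynomial of α is x^3 - 361, irreducible over Q since 361 is not a perfect cube (so x^3 - 361 has no rational root). Hence [Q(α):Q] = deg(m_α) = 3.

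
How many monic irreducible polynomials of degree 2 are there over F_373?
There are 69378 monic irreducible polynomials of degree 2 over F_373

Each element of F_{373^2} that lies in no proper subfield is a root of exactly one monic irreducible of degree 2 over F_373, and each such polynomial has 2 distinct roots in F_{373^2}. By Möbius inversion the count is N_373(2) = (1/2) Σ_{d|2} μ(2/d) · 373^d = (1/2)(μ(2)·373^1 + μ(1)·373^2) = 138756/2 = 69378.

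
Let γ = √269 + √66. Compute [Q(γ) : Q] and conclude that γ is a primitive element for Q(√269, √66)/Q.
[Q(γ) : Q] = 4 (equivalently, Q(γ) = Q(√269, √66))

Obviously Q(γ) ⊆ Q(√269, √66), and [Q(√269, √66):Q] = 4 (since 269, 66 are distinct squarefree integers > 1 with 17754 not a perfect square). To show equality we compute the minimal polynomial of γ. From γ = √269 + √66: γ^2 = 269 + 2√(17754) + 66 = 335 + 2√(17754), so γ^2 - 335 = 2√(17754); squaring, (γ^2 - 335)^2 = 4·17754, i.e. γ^4 - 670γ^2 + 112225 - 71016 = 0, i.e. γ^4 - 670γ^2 + 41209 = 0. So γ is a root of x^4 - 670x^2 + 41209. This polynomial is irreducible over Q: it has no rational root (each ±√269 ± √66 is irrational), and any factorization into two quadratics over Q would force √(17754) ∈ Q (pairing opposite roots) or √269, √66 ∈ Q (other pairings), all impossible. Hence [Q(γ):Q] = 4 = [Q(√269, √66):Q], so Q(γ) = Q(√269, √66).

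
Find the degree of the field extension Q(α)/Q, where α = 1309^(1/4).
[Q(α):Q] = 4

α is a root of x^4 - 1309. By Eisenstein's criterion at the prime p = 7 (which divides the constant term 1309 but p^2 = 49 does not, since 1309 is squarefree), x^4 - 1309 is irreducible over Q. Hence [Q(α):Q] = 4.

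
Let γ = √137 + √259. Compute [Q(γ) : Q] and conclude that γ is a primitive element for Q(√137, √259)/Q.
[Q(γ) : Q] = 4 (equivalently, Q(γ) = Q(√137, √259))

Obviously Q(γ) ⊆ Q(√137, √259), and [Q(√137, √259):Q] = 4 (since 137, 259 are distinct squarefree integers > 1 with 35483 not a perfect square). To show equality we compute the minimal polynomial of γ. From γ = √137 + √259: γ^2 = 137 + 2√(35483) + 259 = 396 + 2√(35483), so γ^2 - 396 = 2√(35483); squaring, (γ^2 - 396)^2 = 4·35483, i.e. γ^4 - 792γ^2 + 156816 - 141932 = 0, i.e. γ^4 - 792γ^2 + 14884 = 0. So γ is a root of x^4 - 792x^2 + 14884. This polynomial is irreducible over Q: it has no rational root (each ±√137 ± √259 is irrational), and any factorization into two quadratics over Q would force √(35483) ∈ Q (pairing opposite roots) or √137, √259 ∈ Q (other pairings), all impossible. Hence [Q(γ):Q] = 4 = [Q(√137, √259):Q], so Q(γ) = Q(√137, √259).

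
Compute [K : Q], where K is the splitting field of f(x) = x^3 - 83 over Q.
[K : Q] = 6

The roots of x^3 - 83 are ∛83, ω∛83, ω^2∛83 where ω = e^(2πi/3) is a primitive cube root of unity, so K = Q(∛83, ω). Now [Q(∛83):Q] = 3 (since 83 is not a perfect cube, x^3 - 83 is irreducible) and [Q(ω):Q] = 2. Both 2 and 3 divide [K:Q], and [K:Q] ≤ 3·2 = 6, so [K:Q] = 6. (Equivalently: Q(∛83) ⊂ R but ω ∉ R, so [K : Q(∛83)] = 2.)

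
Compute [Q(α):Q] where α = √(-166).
[Q(α):Q] = 2

[Q(α):Q] equals the degree of the minimal polynomial of α. Here α^2 = -166 and x^2 + 166 is irreducible (d = -166 is squarefree, ≠ 1, hence not a square), so deg(m_α) = 2. Thus [Q(α):Q] = 2.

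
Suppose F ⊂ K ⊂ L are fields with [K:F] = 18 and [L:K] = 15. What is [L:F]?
[L:F] = 270

The tower law says that for any tower of field extensions F ⊂ K ⊂ L with finite degrees, [L:F] = [L:K] · [K:F]. Here this gives [L:F] = 15 · 18 = 270.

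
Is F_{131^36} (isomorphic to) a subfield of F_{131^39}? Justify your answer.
No: F_{131^36} is not a subfield of F_{131^39}

F_{p^m} embeds in F_{p^n} iff m | n. Here 36 ∤ 39 (since 39 = 1·36 + 3 with remainder 3 ≠ 0), so F_{131^36} is not a subfield of F_{131^39}. Equivalently: if it were, the tower law would give 36 = [F_{131^36}:F_131] dividing [F_{131^39}:F_131] = 39, contradiction.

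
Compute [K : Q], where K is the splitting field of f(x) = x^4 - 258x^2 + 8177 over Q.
[K : Q] = 4

Solving the quadratic in x^2: x^2 = (258 ± √(258^2 - 4·8177))/2 = (258 ± √33856)/2 = (258 ± 184)/2, giving x^2 = 221 or x^2 = 37. So f(x) = (x^2 - 221)(x^2 - 37) and the roots of f are ±√221, ±√37. Hence the splitting field is K = Q(√221, √37). Since 221 and 37 are distinct squarefree integers > 1, their product 8177 is not a perfect square, so √37 ∉ Q(√221). By the tower law [K:Q] = [Q(√221,√37):Q(√221)] · [Q(√221):Q] = 2 · 2 = 4.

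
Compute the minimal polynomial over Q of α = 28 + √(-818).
m_α(x) = x^2 - 56x + 1602

From α - 28 = √(-818), squaring gives (α - 28)^2 = -818, i.e. α^2 - 56α + 784 = -818, so α^2 - 56α + 1602 = 0. The discriminant of x^2 - 56x + 1602 is (-56)^2 - 4·(1602) = 3136 - 6408 = -3272, and 4·(-818) is not a perfect square in Q since -818 is squarefree and ≠ 1. Hence x^2 - 56x + 1602 is irreducible over Q and is the minimal polynomial of α.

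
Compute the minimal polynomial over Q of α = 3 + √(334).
m_α(x) = x^2 - 6x - 325

From α - 3 = √(334), squaring gives (α - 3)^2 = 334, i.e. α^2 - 6α + 9 = 334, so α^2 - 6α - 325 = 0. The discriminant of x^2 - 6x - 325 is (-6)^2 - 4·(-325) = 36 + 1300 = 1336, and 4·(334) is not a perfect square in Q since 334 is squarefree and ≠ 1. Hence x^2 - 6x - 325 is irreducible over Q and is the minimal polynomial of α.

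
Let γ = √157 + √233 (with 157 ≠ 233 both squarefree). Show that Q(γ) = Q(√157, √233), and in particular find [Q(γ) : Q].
[Q(γ) : Q] = 4 (equivalently, Q(γ) = Q(√157, √233))

Obviously Q(γ) ⊆ Q(√157, √233), and [Q(√157, √233):Q] = 4 (since 157, 233 are distinct squarefree integers > 1 with 36581 not a perfect square). To show equality we compute the minimal polynomial of γ. From γ = √157 + √233: γ^2 = 157 + 2√(36581) + 233 = 390 + 2√(36581), so γ^2 - 390 = 2√(36581); squaring, (γ^2 - 390)^2 = 4·36581, i.e. γ^4 - 780γ^2 + 152100 - 146324 = 0, i.e. γ^4 - 780γ^2 + 5776 = 0. So γ is a root of x^4 - 780x^2 + 5776. This polynomial is irreducible over Q: it has no rational root (each ±√157 ± √233 is irrational), and any factorization into two quadratics over Q would force √(36581) ∈ Q (pairing opposite roots) or √157, √233 ∈ Q (other pairings), all impossible. Hence [Q(γ):Q] = 4 = [Q(√157, √233):Q], so Q(γ) = Q(√157, √233).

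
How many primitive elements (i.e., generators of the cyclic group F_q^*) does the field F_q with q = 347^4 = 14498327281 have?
There are φ(14498327280) = 3711016960 primitive elements

F_q^* is cyclic of order q - 1 = 14498327280. A cyclic group of order m has exactly φ(m) generators. Here m = 14498327280 = 2^4 · 3 · 5 · 29 · 173 · 12041, so the number of primitive elements is φ(14498327280) = 3711016960.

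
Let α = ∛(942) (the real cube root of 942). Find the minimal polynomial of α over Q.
m_α(x) = x^3 - 942

α satisfies α^3 = 942, so x^3 - 942 annihilates α. By the rational root test, a rational root p/q (in lowest terms) of x^3 - 942 would satisfy p^3 = 942 q^3, forcing q = 1 and p^3 = 942; but 942 is not a perfect cube, contradiction. A monic cubic over Q with no rational root is irreducible (any nontrivial factorization would include a linear factor). Hence x^3 - 942 is the minimal polynomial of α, and in particular [Q(α):Q] = 3.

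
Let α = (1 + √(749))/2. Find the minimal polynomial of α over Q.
m_α(x) = x^2 - x - 187

From 2α - 1 = √(749), squaring gives (2α - 1)^2 = 749, i.e. 4α^2 - 4α + 1 = 749, so α^2 - α + (1 - 749)/4 = 0. Since 749 ≡ 1 (mod 4), (1 - 749)/4 = -187 ∈ Z. The polynomial x^2 - x - 187 has discriminant 1 - 4·(-187) = 749, which is not a perfect square in Q (d = 749 is squarefree and ≠ 1), so x^2 - x - 187 is irreducible over Q. It is the minimal polynomial of α.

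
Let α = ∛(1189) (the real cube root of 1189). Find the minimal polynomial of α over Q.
m_α(x) = x^3 - 1189

α satisfies α^3 = 1189, so x^3 - 1189 annihilates α. By the rational root test, a rational root p/q (in lowest terms) of x^3 - 1189 would satisfy p^3 = 1189 q^3, forcing q = 1 and p^3 = 1189; but 1189 is not a perfect cube, contradiction. A monic cubic over Q with no rational root is irreducible (any nontrivial factorization would include a linear factor). Hence x^3 - 1189 is the minimal polynomial of α, and in particular [Q(α):Q] = 3.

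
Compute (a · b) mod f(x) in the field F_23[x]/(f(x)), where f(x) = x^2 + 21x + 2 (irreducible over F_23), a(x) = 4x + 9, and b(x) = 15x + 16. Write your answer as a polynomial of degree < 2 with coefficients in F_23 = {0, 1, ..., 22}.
a · b ≡ 20x + 1 (mod f(x))

Multiply in F_23[x]: a(x)·b(x) = (4x + 9)·(15x + 16) = 14x^2 + 15x + 6. This has degree ≥ 2, so divide by f(x) over F_23: 14x^2 + 15x + 6 = (14)·(x^2 + 21x + 2) + (20x + 1). Hence a·b ≡ 20x + 1 (mod f). (F_23[x]/(f) is a field with 23^2 = 529 elements since f is irreducible of degree 2.)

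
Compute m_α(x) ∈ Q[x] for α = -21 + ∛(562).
m_α(x) = x^3 + 63x^2 + 1323x + 8699

Set β = α + 21 = ∛(562), so β^3 = 562. Then (α + 21)^3 - 562 = 0, i.e. α is a root of g(x) = (x + 21)^3 - 562 = x^3 + 63x^2 + 1323x + 8699. Since g(x) = h(x + 21) where h(x) = x^3 - 562, and h is irreducible over Q (because 562 is not a perfect cube, so h has no rational root, and a monic cubic with no rational root is irreducible), g is also irreducible (irreducibility is preserved under the substitution x → x + 21). Hence m_α(x) = x^3 + 63x^2 + 1323x + 8699.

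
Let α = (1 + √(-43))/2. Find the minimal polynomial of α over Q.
m_α(x) = x^2 - x + 11

From 2α - 1 = √(-43), squaring gives (2α - 1)^2 = -43, i.e. 4α^2 - 4α + 1 = -43, so α^2 - α + (1 + 43)/4 = 0. Since -43 ≡ 1 (mod 4), (1 + 43)/4 = 11 ∈ Z. The polynomial x^2 - x + 11 has discriminant 1 - 4·(11) = -43, which is not a perfect square in Q (d = -43 is squarefree and ≠ 1), so x^2 - x + 11 is irreducible over Q. It is the minimal polynomial of α.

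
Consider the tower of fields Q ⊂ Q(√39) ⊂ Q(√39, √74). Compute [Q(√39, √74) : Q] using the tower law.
[Q(√39, √74) : Q] = 4

[Q(√39):Q] = 2 (min poly x^2 - 39, irreducible since 39 is squarefree > 1). For the top step, suppose √74 ∈ Q(√39), say √74 = c + d√39 with c, d ∈ Q. Squaring: 74 = c^2 + 39d^2 + 2cd√39. Since √39 ∉ Q this forces 2cd = 0. If d = 0 then √74 = c ∈ Q, contradicting 74 squarefree > 1. If c = 0 then 74 = 39d^2, so 39·74 = (39d)^2 is a perfect square in Q — but 39·74 = 2886 is not a perfect square (since 39 and 74 are distinct squarefree integers). Contradiction. Hence √74 ∉ Q(√39), so x^2 - 74 stays irreducible over Q(√39) and [Q(√39, √74) : Q(√39)] = 2. By the tower law, [Q(√39, √74) : Q] = 2 · 2 = 4.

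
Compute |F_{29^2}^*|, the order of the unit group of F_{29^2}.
|F_{29^2}^*| = 840

F_{29^2} has 29^2 = 841 elements; its multiplicative group consists of all nonzero elements, so |F_{29^2}^*| = 841 - 1 = 840. (It is cyclic since any finite subgroup of the multiplicative group of a field is cyclic.)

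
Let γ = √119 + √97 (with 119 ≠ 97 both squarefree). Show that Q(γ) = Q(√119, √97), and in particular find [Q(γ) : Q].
[Q(γ) : Q] = 4 (equivalently, Q(γ) = Q(√119, √97))

Obviously Q(γ) ⊆ Q(√119, √97), and [Q(√119, √97):Q] = 4 (since 119, 97 are distinct squarefree integers > 1 with 11543 not a perfect square). To show equality we compute the minimal polynomial of γ. From γ = √119 + √97: γ^2 = 119 + 2√(11543) + 97 = 216 + 2√(11543), so γ^2 - 216 = 2√(11543); squaring, (γ^2 - 216)^2 = 4·11543, i.e. γ^4 - 432γ^2 + 46656 - 46172 = 0, i.e. γ^4 - 432γ^2 + 484 = 0. So γ is a root of x^4 - 432x^2 + 484. This polynomial is irreducible over Q: it has no rational root (each ±√119 ± √97 is irrational), and any factorization into two quadratics over Q would force √(11543) ∈ Q (pairing opposite roots) or √119, √97 ∈ Q (other pairings), all impossible. Hence [Q(γ):Q] = 4 = [Q(√119, √97):Q], so Q(γ) = Q(√119, √97).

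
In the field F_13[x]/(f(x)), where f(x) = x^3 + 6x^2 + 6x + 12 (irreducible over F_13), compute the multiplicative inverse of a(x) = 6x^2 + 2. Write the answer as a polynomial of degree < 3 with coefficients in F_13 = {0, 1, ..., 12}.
a(x)^(-1) ≡ 7x^2 + 9x + 2 (mod f(x))

Since f is irreducible over F_13, F_13[x]/(f) is a field and a(x) ≠ 0 has an inverse. Apply the extended Euclidean algorithm to f(x) and a(x) in F_13[x]: f(x) = (11x + 1)·a(x) + (10x + 10);  a(x) = (11x + 2)·(10x + 10) + (8). The last nonzero remainder is the constant 8 = gcd(f, a) in F_13. Back-substituting through the division chain expresses 8 = s(x)·a(x) + t(x)·f(x) with s(x) ≡ 4x^2 + 7x + 3 (mod f), so (4x^2 + 7x + 3)·a(x) ≡ 8 (mod f). Multiplying by 8^(-1) ≡ 5 in F_13 gives a(x)^(-1) ≡ 5·(4x^2 + 7x + 3) ≡ 7x^2 + 9x + 2 (mod f). Check: (6x^2 + 2)·(7x^2 + 9x + 2) = 3x^4 + 2x^3 + 5x + 4 ≡ 1 (mod x^3 + 6x^2 + 6x + 12).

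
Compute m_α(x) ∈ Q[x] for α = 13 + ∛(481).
m_α(x) = x^3 - 39x^2 + 507x - 2678

Set β = α - 13 = ∛(481), so β^3 = 481. Then (α - 13)^3 - 481 = 0, i.e. α is a root of g(x) = (x - 13)^3 - 481 = x^3 - 39x^2 + 507x - 2678. Since g(x) = h(x - 13) where h(x) = x^3 - 481, and h is irreducible over Q (because 481 is not a perfect cube, so h has no rational root, and a monic cubic with no rational root is irreducible), g is also irreducible (irreducibility is preserved under the substitution x → x - 13). Hence m_α(x) = x^3 - 39x^2 + 507x - 2678.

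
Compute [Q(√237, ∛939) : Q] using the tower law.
[Q(√237, ∛939) : Q] = 6

Let L = Q(√237, ∛939). Since Q(√237) ⊂ L and [Q(√237):Q] = 2, the tower law gives 2 | [L:Q]. Likewise Q(∛939) ⊂ L with [Q(∛939):Q] = 3 (because 939 is not a perfect cube), so 3 | [L:Q]. As gcd(2,3) = 1, [L:Q] is divisible by 6. Conversely L is generated over Q by √237 and ∛939, so [L:Q] ≤ 2·3 = 6. Therefore [Q(√237, ∛939) : Q] = 6.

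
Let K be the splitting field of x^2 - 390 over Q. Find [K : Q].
[K : Q] = 2

f(x) = x^2 - 390 factors as (x - √390)(x + √390). The splitting field is K = Q(√390). Since 390 is squarefree and > 1, it is not a perfect square, so x^2 - 390 is irreducible over Q and [Q(√390) : Q] = 2. Hence [K : Q] = 2.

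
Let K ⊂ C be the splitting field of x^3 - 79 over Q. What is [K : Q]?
[K : Q] = 6

The roots of x^3 - 79 are ∛79, ω∛79, ω^2∛79 where ω = e^(2πi/3) is a primitive cube root of unity, so K = Q(∛79, ω). Now [Q(∛79):Q] = 3 (since 79 is not a perfect cube, x^3 - 79 is irreducible) and [Q(ω):Q] = 2. Both 2 and 3 divide [K:Q], and [K:Q] ≤ 3·2 = 6, so [K:Q] = 6. (Equivalently: Q(∛79) ⊂ R but ω ∉ R, so [K : Q(∛79)] = 2.)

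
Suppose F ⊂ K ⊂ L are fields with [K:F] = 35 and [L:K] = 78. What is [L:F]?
[L:F] = 2730

The tower law says that for any tower of field extensions F ⊂ K ⊂ L with finite degrees, [L:F] = [L:K] · [K:F]. Here this gives [L:F] = 78 · 35 = 2730.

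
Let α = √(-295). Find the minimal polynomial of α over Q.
m_α(x) = x^2 + 295

α satisfies α^2 + 295 = 0, so x^2 + 295 annihilates α. Since d = -295 is squarefree and ≠ 1, it is not a perfect square in Q, so x^2 + 295 has no rational root and is therefore irreducible over Q (a degree-2 polynomial over a field is irreducible iff it has no root). Hence m_α(x) = x^2 + 295.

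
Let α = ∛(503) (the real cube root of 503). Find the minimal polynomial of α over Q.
m_α(x) = x^3 - 503

α satisfies α^3 = 503, so x^3 - 503 annihilates α. By the rational root test, a rational root p/q (in lowest terms) of x^3 - 503 would satisfy p^3 = 503 q^3, forcing q = 1 and p^3 = 503; but 503 is not a perfect cube, contradiction. A monic cubic over Q with no rational root is irreducible (any nontrivial factorization would include a linear factor). Hence x^3 - 503 is the minimal polynomial of α, and in particular [Q(α):Q] = 3.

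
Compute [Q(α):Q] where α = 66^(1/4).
[Q(α):Q] = 4

α is a root of x^4 - 66. By Eisenstein's criterion at the prime p = 2 (which divides the constant term 66 but p^2 = 4 does not, since 66 is squarefree), x^4 - 66 is irreducible over Q. Hence [Q(α):Q] = 4.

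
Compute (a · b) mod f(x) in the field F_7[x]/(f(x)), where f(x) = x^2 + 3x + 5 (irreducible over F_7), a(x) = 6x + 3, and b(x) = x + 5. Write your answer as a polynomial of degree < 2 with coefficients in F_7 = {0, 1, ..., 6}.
a · b ≡ x + 6 (mod f(x))

Multiply in F_7[x]: a(x)·b(x) = (6x + 3)·(x + 5) = 6x^2 + 5x + 1. This has degree ≥ 2, so divide by f(x) over F_7: 6x^2 + 5x + 1 = (6)·(x^2 + 3x + 5) + (x + 6). Hence a·b ≡ x + 6 (mod f). (F_7[x]/(f) is a field with 7^2 = 49 elements since f is irreducible of degree 2.)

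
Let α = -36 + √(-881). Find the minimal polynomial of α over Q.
m_α(x) = x^2 + 72x + 2177

From α + 36 = √(-881), squaring gives (α + 36)^2 = -881, i.e. α^2 + 72α + 1296 = -881, so α^2 + 72α + 2177 = 0. The discriminant of x^2 + 72x + 2177 is (72)^2 - 4·(2177) = 5184 - 8708 = -3524, and 4·(-881) is not a perfect square in Q since -881 is squarefree and ≠ 1. Hence x^2 + 72x + 2177 is irreducible over Q and is the minimal polynomial of α.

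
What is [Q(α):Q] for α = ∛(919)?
[Q(α):Q] = 3

The minimal polynomial of α is x^3 - 919, irreducible over Q since 919 is not a perfect cube (so x^3 - 919 has no rational root). Hence [Q(α):Q] = deg(m_α) = 3.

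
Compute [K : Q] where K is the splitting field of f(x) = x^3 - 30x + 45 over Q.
[K : Q] = 6

By the rational root test, any rational root of the monic integer polynomial f(x) = x^3 - 30x + 45 must be an integer dividing the constant term 45, i.e. one of ±{1, 3, 5, 9, 15, 45}. Evaluating: f(1) = 16, f(-1) = 74, f(3) = -18, f(-3) = 108, f(5) = 20, f(-5) = 70, f(9) = 504, f(-9) = -414, f(15) = 2970, f(-15) = -2880, f(45) = 89820, f(-45) = -89730; none is 0, so f has no rational root and is therefore irreducible over Q (a cubic with no linear factor over a field is irreducible). For an irreducible cubic, the Galois group is A_3 or S_3 according as the discriminant disc(f) = -4a^3 - 27b^2 = -4·(-30)^3 - 27·(45)^2 = 53325 is or is not a square in Q. Here disc(f) = 53325 is not a perfect square in Q, so the Galois group of f over Q is not contained in A_3 and must be all of S_3. The splitting field has degree |S_3| = 6 over Q, so [K : Q] = 6.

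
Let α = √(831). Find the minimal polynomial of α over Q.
m_α(x) = x^2 - 831

α satisfies α^2 - 831 = 0, so x^2 - 831 annihilates α. Since d = 831 is squarefree and ≠ 1, it is not a perfect square in Q, so x^2 - 831 has no rational root and is therefore irreducible over Q (a degree-2 polynomial over a field is irreducible iff it has no root). Hence m_α(x) = x^2 - 831.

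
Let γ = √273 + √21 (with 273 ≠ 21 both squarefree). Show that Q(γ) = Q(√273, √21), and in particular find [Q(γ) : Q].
[Q(γ) : Q] = 4 (equivalently, Q(γ) = Q(√273, √21))

Obviously Q(γ) ⊆ Q(√273, √21), and [Q(√273, √21):Q] = 4 (since 273, 21 are distinct squarefree integers > 1 with 5733 not a perfect square). To show equality we compute the minimal polynomial of γ. From γ = √273 + √21: γ^2 = 273 + 2√(5733) + 21 = 294 + 2√(5733), so γ^2 - 294 = 2√(5733); squaring, (γ^2 - 294)^2 = 4·5733, i.e. γ^4 - 588γ^2 + 86436 - 22932 = 0, i.e. γ^4 - 588γ^2 + 63504 = 0. So γ is a root of x^4 - 588x^2 + 63504. This polynomial is irreducible over Q: it has no rational root (each ±√273 ± √21 is irrational), and any factorization into two quadratics over Q would force √(5733) ∈ Q (pairing opposite roots) or √273, √21 ∈ Q (other pairings), all impossible. Hence [Q(γ):Q] = 4 = [Q(√273, √21):Q], so Q(γ) = Q(√273, √21).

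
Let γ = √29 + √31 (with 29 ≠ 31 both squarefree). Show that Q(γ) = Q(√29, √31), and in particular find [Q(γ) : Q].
[Q(γ) : Q] = 4 (equivalently, Q(γ) = Q(√29, √31))

Obviously Q(γ) ⊆ Q(√29, √31), and [Q(√29, √31):Q] = 4 (since 29, 31 are distinct squarefree integers > 1 with 899 not a perfect square). To show equality we compute the minimal polynomial of γ. From γ = √29 + √31: γ^2 = 29 + 2√(899) + 31 = 60 + 2√(899), so γ^2 - 60 = 2√(899); squaring, (γ^2 - 60)^2 = 4·899, i.e. γ^4 - 120γ^2 + 3600 - 3596 = 0, i.e. γ^4 - 120γ^2 + 4 = 0. So γ is a root of x^4 - 120x^2 + 4. This polynomial is irreducible over Q: it has no rational root (each ±√29 ± √31 is irrational), and any factorization into two quadratics over Q would force √(899) ∈ Q (pairing opposite roots) or √29, √31 ∈ Q (other pairings), all impossible. Hence [Q(γ):Q] = 4 = [Q(√29, √31):Q], so Q(γ) = Q(√29, √31).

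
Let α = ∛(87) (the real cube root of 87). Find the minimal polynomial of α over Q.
m_α(x) = x^3 - 87

α satisfies α^3 = 87, so x^3 - 87 annihilates α. By the rational root test, a rational root p/q (in lowest terms) of x^3 - 87 would satisfy p^3 = 87 q^3, forcing q = 1 and p^3 = 87; but 87 is not a perfect cube, contradiction. A monic cubic over Q with no rational root is irreducible (any nontrivial factorization would include a linear factor). Hence x^3 - 87 is the minimal polynomial of α, and in particular [Q(α):Q] = 3.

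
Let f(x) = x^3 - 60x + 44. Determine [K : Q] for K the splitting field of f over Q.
[K : Q] = 6

By the rational root test, any rational root of the monic integer polynomial f(x) = x^3 - 60x + 44 must be an integer dividing the constant term 44, i.e. one of ±{1, 2, 4, 11, 22, 44}. Evaluating: f(1) = -15, f(-1) = 103, f(2) = -68, f(-2) = 156, f(4) = -132, f(-4) = 220, f(11) = 715, f(-11) = -627, f(22) = 9372, f(-22) = -9284, f(44) = 82588, f(-44) = -82500; none is 0, so f has no rational root and is therefore irreducible over Q (a cubic with no linear factor over a field is irreducible). For an irreducible cubic, the Galois group is A_3 or S_3 according as the discriminant disc(f) = -4a^3 - 27b^2 = -4·(-60)^3 - 27·(44)^2 = 811728 is or is not a square in Q. Here disc(f) = 811728 is not a perfect square in Q, so the Galois group of f over Q is not contained in A_3 and must be all of S_3. The splitting field has degree |S_3| = 6 over Q, so [K : Q] = 6.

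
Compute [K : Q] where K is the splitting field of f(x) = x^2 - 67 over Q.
[K : Q] = 2

f(x) = x^2 - 67 factors as (x - √67)(x + √67). The splitting field is K = Q(√67). Since 67 is squarefree and > 1, it is not a perfect square, so x^2 - 67 is irreducible over Q and [Q(√67) : Q] = 2. Hence [K : Q] = 2.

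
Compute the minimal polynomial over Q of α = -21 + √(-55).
m_α(x) = x^2 + 42x + 496

From α + 21 = √(-55), squaring gives (α + 21)^2 = -55, i.e. α^2 + 42α + 441 = -55, so α^2 + 42α + 496 = 0. The discriminant of x^2 + 42x + 496 is (42)^2 - 4·(496) = 1764 - 1984 = -220, and 4·(-55) is not a perfect square in Q since -55 is squarefree and ≠ 1. Hence x^2 + 42x + 496 is irreducible over Q and is the minimal polynomial of α.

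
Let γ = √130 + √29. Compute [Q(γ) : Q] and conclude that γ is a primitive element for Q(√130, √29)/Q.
[Q(γ) : Q] = 4 (equivalently, Q(γ) = Q(√130, √29))

Obviously Q(γ) ⊆ Q(√130, √29), and [Q(√130, √29):Q] = 4 (since 130, 29 are distinct squarefree integers > 1 with 3770 not a perfect square). To show equality we compute the minimal polynomial of γ. From γ = √130 + √29: γ^2 = 130 + 2√(3770) + 29 = 159 + 2√(3770), so γ^2 - 159 = 2√(3770); squaring, (γ^2 - 159)^2 = 4·3770, i.e. γ^4 - 318γ^2 + 25281 - 15080 = 0, i.e. γ^4 - 318γ^2 + 10201 = 0. So γ is a root of x^4 - 318x^2 + 10201. This polynomial is irreducible over Q: it has no rational root (each ±√130 ± √29 is irrational), and any factorization into two quadratics over Q would force √(3770) ∈ Q (pairing opposite roots) or √130, √29 ∈ Q (other pairings), all impossible. Hence [Q(γ):Q] = 4 = [Q(√130, √29):Q], so Q(γ) = Q(√130, √29).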